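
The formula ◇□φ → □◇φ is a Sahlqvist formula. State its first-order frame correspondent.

Suppose ◇□φ→□◇φ is valid. Take Rxy, Rxz and set V(φ)={w : Ryw}. Then □φ at y so ◇□φ at x, so □◇φ at x, so ◇φ at z, giving w with Rzw and Ryw.

convergence: ∀x ∀y ∀z (Rxy ∧ Rxz → ∃w (Ryw ∧ Rzw))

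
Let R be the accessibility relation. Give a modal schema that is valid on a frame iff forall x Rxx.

□p → p

The condition is reflexivity. The T schema □p → p defines it.
Suppose □p→p is valid. At any x set V(p)={w : Rxw}. Then □p holds at x, so p holds at x, i.e. Rxx.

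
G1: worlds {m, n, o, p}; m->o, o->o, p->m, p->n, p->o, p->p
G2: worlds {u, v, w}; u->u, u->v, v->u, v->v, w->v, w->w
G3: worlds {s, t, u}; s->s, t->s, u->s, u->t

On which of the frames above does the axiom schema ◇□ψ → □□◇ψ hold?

Frame correspondent (Sahlqvist): ∀x ∀y ∀z ((xRy ∧ xR²z) → ∃w (yRw ∧ zRw)) — i.e. a generalized confluence (Geach) condition.
G1: fails — pRm, pR²n but no w with mRw and nRw.
G2: satisfies the condition.
G3: satisfies the condition.
Valid on: G2, G3.

G2, G3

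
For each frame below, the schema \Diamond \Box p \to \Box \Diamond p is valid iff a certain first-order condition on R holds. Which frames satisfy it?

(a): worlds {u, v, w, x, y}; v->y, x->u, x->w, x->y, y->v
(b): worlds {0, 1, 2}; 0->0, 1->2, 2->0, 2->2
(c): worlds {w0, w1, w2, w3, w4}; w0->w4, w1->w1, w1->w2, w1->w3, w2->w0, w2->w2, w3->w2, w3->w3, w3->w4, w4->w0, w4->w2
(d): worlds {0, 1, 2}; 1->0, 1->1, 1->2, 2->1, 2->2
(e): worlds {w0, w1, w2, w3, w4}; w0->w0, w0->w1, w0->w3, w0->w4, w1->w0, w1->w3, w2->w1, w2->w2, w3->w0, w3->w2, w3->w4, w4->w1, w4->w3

(b)

The schema corresponds to convergence: \forall x \forall y \forall z (Rxy \wedge Rxz \to \exists w (Ryw \wedge Rzw)).
(a): fails — Rxw and Rxw but w and w have no common successor.
(b): condition met.
(c): fails — Rw2w2 and Rw2w0 but w2 and w0 have no common successor.
(d): fails — R10 and R10 but 0 and 0 have no common successor.
(e): fails — Rw0w4 and Rw0w3 but w4 and w3 have no common successor.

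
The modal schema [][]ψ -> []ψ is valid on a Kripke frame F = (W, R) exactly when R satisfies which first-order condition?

density: forall x forall y (Rxy -> exists z (Rxz & Rzy))

This schema is the C4 axiom.
Its frame correspondent is density — forall x forall y (Rxy -> exists z (Rxz & Rzy)).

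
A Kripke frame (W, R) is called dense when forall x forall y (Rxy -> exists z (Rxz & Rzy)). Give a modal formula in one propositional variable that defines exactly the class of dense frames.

This is density; the standard corresponding axiom is C4: □□p → □p.
Suppose □□p→□p is valid. Take Rxy and set V(p)={w : xR²w}. Then □□p at x, so □p at x, so p at y, i.e. ∃z(Rxz∧Rzy).

□□p → □p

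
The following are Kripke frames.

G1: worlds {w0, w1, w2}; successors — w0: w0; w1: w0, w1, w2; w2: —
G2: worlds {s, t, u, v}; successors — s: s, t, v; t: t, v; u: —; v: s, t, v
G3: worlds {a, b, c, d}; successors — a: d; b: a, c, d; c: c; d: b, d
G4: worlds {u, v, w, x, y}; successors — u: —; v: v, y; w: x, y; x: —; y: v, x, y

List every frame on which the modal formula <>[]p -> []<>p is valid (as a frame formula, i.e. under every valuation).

G2

Frame correspondent (Sahlqvist): forall x forall y forall z (Rxy & Rxz -> exists w (Ryw & Rzw)) — i.e. convergence.
G1: fails — Rw1w2 and Rw1w2 but w2 and w2 have no common successor.
G2: satisfies the condition.
G3: fails — Rbc and Rba but c and a have no common successor.
G4: fails — Rwx and Rwx but x and x have no common successor.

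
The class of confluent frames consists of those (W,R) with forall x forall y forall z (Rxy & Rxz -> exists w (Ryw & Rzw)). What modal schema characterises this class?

The condition is convergence. The .2 schema ◇□r → □◇r defines it.
Suppose ◇□r→□◇r is valid. Take Rxy, Rxz and set V(r)={w : Ryw}. Then □r at y so ◇□r at x, so □◇r at x, so ◇r at z, giving w with Rzw and Ryw.

◇□r → □◇r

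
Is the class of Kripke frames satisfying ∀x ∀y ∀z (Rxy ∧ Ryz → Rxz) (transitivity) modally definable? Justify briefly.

Yes: it is transitivity, defined by the 4 schema □q → □□q.

Definable; □q → □□q defines it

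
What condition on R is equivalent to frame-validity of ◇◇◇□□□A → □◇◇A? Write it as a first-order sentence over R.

∀x ∀y ∀z ((xR³y ∧ xRz) → ∃w (yR³w ∧ zR²w))

This is a Sahlqvist (Geach-type) schema ◇^3□^3A → □^1◇^2A.
First-order correspondent: ∀x ∀y ∀z ((xR³y ∧ xRz) → ∃w (yR³w ∧ zR²w)).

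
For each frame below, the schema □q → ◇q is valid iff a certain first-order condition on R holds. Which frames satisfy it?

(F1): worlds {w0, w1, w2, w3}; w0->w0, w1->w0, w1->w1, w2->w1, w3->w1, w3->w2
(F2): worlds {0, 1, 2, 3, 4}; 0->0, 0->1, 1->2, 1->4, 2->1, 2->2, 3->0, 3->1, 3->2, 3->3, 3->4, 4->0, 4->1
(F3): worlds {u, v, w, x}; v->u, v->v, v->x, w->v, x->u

The schema corresponds to seriality: ∀x ∃y Rxy.
(F1): holds.
(F2): holds.
(F3): fails — world u has no successor.

(F1), (F2)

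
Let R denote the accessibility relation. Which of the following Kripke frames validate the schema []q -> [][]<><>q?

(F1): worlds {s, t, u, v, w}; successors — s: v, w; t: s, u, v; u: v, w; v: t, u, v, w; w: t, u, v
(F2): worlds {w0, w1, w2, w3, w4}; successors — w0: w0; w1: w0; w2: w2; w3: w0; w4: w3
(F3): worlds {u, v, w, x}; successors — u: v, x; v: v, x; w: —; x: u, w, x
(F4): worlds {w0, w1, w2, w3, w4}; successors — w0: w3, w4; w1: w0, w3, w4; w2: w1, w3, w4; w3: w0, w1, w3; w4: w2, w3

The schema corresponds to a generalized confluence (Geach) condition: forall x forall z (x R^2 z -> exists w (xRw & z R^2 w)).
(F1): satisfies the condition.
(F2): fails — w4R²w0 but no w with w4Rw and w0R²w.
(F3): fails — uR²w but no t with uRt and wR²t.
(F4): satisfies the condition.
Valid on: (F1), (F4).

(F1), (F4)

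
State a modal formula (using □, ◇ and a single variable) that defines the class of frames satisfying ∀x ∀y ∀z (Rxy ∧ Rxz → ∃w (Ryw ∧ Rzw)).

A defining formula is ◇□r → □◇r (the .2 axiom).
Suppose ◇□r→□◇r is valid. Take Rxy, Rxz and set V(r)={w : Ryw}. Then □r at y so ◇□r at x, so □◇r at x, so ◇r at z, giving w with Rzw and Ryw.

◇□r → □◇r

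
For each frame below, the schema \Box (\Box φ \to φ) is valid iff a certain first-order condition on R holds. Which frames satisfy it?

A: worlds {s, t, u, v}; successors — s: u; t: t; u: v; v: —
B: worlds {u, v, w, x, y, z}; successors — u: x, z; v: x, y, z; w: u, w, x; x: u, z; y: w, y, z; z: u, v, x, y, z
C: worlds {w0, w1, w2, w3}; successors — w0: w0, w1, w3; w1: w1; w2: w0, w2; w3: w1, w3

C

This is the axiom for shift-reflexivity; its first-order frame correspondent is \forall x \forall y (Rxy \to Ryy).
A: fails — Rsu but not Ruu.
B: fails — Rwu but not Ruu.
C: condition met.
Valid on: C.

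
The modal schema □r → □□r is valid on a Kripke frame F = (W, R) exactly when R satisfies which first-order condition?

Suppose □r→□□r is valid. Take Rxy, Ryz and set V(r)={w : Rxw}. Then □r at x, so □□r at x, so □r at y, so r at z, i.e. Rxz.

transitivity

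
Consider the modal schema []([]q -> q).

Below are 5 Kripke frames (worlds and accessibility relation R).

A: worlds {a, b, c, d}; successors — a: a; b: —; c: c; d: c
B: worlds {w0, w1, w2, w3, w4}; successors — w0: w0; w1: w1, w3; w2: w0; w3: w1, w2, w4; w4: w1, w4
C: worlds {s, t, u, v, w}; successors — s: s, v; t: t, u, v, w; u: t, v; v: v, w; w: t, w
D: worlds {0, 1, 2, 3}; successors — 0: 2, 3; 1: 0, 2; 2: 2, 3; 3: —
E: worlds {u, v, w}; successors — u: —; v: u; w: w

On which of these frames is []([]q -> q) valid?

A

The schema corresponds to shift-reflexivity: forall x forall y (Rxy -> Ryy).
A: satisfies the condition.
B: fails — Rw1w3 but not Rw3w3.
C: fails — Rtu but not Ruu.
D: fails — R10 but not R00.
E: fails — Rvu but not Ruu.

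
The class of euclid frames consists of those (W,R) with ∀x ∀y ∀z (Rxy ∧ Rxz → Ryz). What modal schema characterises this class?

◇p → □◇p

A defining formula is ◇p → □◇p (the 5 axiom).
Suppose ◇p→□◇p is valid. Take Rxy, Rxz and set V(p)={y}. Then ◇p at x, so □◇p at x, so ◇p at z, so some w with Rzw has p; w=y, i.e. Rzy. By symmetry of the argument, Ryz.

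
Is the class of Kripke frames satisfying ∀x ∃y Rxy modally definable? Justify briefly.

Yes: it is seriality, defined by the D schema □p → ◇p.
Suppose □p→◇p is valid. At any x set V(p)=W. Then □p at x, so ◇p at x, so x has a successor.

Definable; □p → ◇p defines it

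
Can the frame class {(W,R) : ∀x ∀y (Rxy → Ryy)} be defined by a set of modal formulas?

This is a Sahlqvist condition; the T□ axiom □(□p → p) defines it.

Yes, by □(□p → p)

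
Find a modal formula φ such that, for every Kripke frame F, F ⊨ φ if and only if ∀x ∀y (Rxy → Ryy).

This is shift-reflexivity; the standard corresponding axiom is T□: □(□r → r).
Suppose □(□r→r) is valid. Take Rxy and set V(r)={w : Ryw}. Then at y, □r holds; since □(□r→r) at x, □r→r at y, so r at y, i.e. Ryy.

□(□r → r)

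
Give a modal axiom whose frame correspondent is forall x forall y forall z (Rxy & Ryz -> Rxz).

□q → □□q

The condition is transitivity. The 4 schema □q → □□q defines it.
Suppose □q→□□q is valid. Take Rxy, Ryz and set V(q)={w : Rxw}. Then □q at x, so □□q at x, so □q at y, so q at z, i.e. Rxz.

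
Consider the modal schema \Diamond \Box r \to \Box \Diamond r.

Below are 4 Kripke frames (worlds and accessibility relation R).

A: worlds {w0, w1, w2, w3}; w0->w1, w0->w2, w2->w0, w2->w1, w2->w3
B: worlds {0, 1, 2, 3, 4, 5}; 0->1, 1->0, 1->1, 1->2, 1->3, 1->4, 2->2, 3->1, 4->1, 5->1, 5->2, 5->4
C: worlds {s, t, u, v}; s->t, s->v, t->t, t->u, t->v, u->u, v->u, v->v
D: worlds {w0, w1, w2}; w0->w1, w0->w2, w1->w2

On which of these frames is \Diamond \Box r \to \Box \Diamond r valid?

C

The schema corresponds to convergence: \forall x \forall y \forall z (Rxy \wedge Rxz \to \exists w (Ryw \wedge Rzw)).
A: fails — Rw0w1 and Rw0w1 but w1 and w1 have no common successor.
B: fails — R10 and R12 but 0 and 2 have no common successor.
C: holds.
D: fails — Rw0w1 and Rw0w2 but w1 and w2 have no common successor.
Valid on: C.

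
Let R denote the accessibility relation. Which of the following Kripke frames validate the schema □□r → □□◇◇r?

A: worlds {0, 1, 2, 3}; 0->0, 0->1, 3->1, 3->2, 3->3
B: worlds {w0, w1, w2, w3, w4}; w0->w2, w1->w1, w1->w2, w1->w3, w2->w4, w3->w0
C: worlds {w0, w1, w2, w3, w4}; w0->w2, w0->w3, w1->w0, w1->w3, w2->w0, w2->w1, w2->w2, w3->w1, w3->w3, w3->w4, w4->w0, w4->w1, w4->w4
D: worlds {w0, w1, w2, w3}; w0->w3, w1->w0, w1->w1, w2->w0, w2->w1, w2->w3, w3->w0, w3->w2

Frame correspondent (Sahlqvist): ∀x ∀z (xR²z → ∃w (xR²w ∧ zR²w)) — i.e. a generalized confluence (Geach) condition.
A: fails — 0R²1 but no w with 0R²w and 1R²w.
B: fails — w0R²w4 but no w with w0R²w and w4R²w.
C: condition met.
D: condition met.
Valid on: C, D.

C, D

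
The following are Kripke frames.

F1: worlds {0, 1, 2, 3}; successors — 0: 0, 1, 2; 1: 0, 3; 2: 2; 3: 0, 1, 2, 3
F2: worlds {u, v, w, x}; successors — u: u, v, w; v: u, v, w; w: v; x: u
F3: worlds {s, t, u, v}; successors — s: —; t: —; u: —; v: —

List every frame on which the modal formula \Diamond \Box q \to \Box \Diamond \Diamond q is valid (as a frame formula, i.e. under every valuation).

F2, F3

The schema corresponds to a generalized confluence (Geach) condition: \forall x \forall y \forall z ((xRy \wedge xRz) \to \exists w (yRw \wedge z R^2 w)).
F1: fails — 0R1, 0R2 but no w with 1Rw and 2R²w.
F2: holds.
F3: holds.
Valid on: F2, F3.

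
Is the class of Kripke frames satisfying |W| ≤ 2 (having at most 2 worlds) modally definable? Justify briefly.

No

Any modally definable frame class is closed under disjoint unions.
Any modal formula valid on each of 3 disjoint one-world frames is valid on their disjoint union (validity is preserved under disjoint unions). Each one-world frame has |W|=1≤2, but the union has |W|=3.
So no modal formula (or set of formulas) defines exactly the |W|≤2 frames.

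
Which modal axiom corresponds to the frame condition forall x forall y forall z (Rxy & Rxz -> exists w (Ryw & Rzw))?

◇□ψ → □◇ψ

This is convergence; the standard corresponding axiom is .2: ◇□ψ → □◇ψ.
Suppose ◇□ψ→□◇ψ is valid. Take Rxy, Rxz and set V(ψ)={w : Ryw}. Then □ψ at y so ◇□ψ at x, so □◇ψ at x, so ◇ψ at z, giving w with Rzw and Ryw.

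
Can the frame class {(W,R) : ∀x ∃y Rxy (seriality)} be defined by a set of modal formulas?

The condition is seriality. A defining modal formula is □p → ◇p.

Yes, by □p → ◇p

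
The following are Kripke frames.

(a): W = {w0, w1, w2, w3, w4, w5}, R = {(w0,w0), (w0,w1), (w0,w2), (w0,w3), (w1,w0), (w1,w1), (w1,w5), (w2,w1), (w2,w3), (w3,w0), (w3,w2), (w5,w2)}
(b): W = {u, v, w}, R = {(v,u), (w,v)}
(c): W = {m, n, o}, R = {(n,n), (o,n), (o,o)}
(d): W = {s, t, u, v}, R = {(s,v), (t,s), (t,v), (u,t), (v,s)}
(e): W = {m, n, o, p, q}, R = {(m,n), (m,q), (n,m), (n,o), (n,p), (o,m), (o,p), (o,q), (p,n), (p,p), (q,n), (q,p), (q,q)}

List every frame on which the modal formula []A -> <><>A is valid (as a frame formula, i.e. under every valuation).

(e)

This is the axiom for a generalized confluence (Geach) condition; its first-order frame correspondent is forall x exists w (xRw & x R^2 w).
(a): fails — at w4 but no w with w4Rw and w4R²w.
(b): fails — at u but no t with uRt and uR²t.
(c): fails — at m but no w with mRw and mR²w.
(d): fails — at s but no w with sRw and sR²w.
(e): holds.
Valid on: (e).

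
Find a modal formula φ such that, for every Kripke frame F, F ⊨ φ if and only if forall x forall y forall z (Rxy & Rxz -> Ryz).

This is the Euclidean property; the standard corresponding axiom is 5: ◇q → □◇q.
Suppose ◇q→□◇q is valid. Take Rxy, Rxz and set V(q)={y}. Then ◇q at x, so □◇q at x, so ◇q at z, so some w with Rzw has q; w=y, i.e. Rzy. By symmetry of the argument, Ryz.

◇q → □◇q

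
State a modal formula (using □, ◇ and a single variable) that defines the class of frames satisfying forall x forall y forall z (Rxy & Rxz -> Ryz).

A defining formula is ◇p → □◇p (the 5 axiom).

◇p → □◇p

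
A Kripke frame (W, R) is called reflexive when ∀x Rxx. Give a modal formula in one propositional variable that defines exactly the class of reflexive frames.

The condition is reflexivity. The T schema □r → r defines it.
Suppose □r→r is valid. At any x set V(r)={w : Rxw}. Then □r holds at x, so r holds at x, i.e. Rxx.

□r → r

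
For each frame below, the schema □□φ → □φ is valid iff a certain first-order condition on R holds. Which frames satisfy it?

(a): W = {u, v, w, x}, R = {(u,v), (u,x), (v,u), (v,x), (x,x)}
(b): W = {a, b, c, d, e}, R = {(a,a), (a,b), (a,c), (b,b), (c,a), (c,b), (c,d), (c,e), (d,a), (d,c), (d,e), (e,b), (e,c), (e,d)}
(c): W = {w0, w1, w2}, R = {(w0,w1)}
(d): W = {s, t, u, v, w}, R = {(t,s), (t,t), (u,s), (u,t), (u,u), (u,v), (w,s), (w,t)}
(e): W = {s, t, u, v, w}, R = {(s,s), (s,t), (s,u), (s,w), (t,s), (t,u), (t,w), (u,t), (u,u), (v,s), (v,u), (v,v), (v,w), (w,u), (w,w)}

(b), (d), (e)

This is the axiom for density; its first-order frame correspondent is ∀x ∀y (Rxy → ∃z (Rxz ∧ Rzy)).
(a): fails — Ruv but no z with Ruz and Rzv.
(b): satisfies the condition.
(c): fails — Rw0w1 but no z with Rw0z and Rzw1.
(d): satisfies the condition.
(e): satisfies the condition.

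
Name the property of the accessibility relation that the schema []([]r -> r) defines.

shift-reflexivity: forall x forall y (Rxy -> Ryy)

Suppose □(□r→r) is valid. Take Rxy and set V(r)={w : Ryw}. Then at y, □r holds; since □(□r→r) at x, □r→r at y, so r at y, i.e. Ryy.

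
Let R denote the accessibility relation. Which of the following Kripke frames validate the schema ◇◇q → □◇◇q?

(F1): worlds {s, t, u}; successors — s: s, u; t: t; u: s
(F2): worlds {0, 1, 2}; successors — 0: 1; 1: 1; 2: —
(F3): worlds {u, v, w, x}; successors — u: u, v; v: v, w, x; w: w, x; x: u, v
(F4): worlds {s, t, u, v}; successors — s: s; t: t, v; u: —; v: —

(F1), (F2), (F3)

This is the axiom for a generalized confluence (Geach) condition; its first-order frame correspondent is ∀x ∀y ∀z ((xR²y ∧ xRz) → ∃w (y = w ∧ zR²w)).
(F1): condition met.
(F2): condition met.
(F3): condition met.
(F4): fails — tR²t, tRv but no w with t=w and vR²w.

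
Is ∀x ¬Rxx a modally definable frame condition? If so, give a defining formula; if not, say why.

Modal frame validity is preserved under surjective bounded morphisms.
The 3-cycle (worlds w0,w1,w2 with w0→w1→w2→w0) is irreflexive, and the map sending every world to a single reflexive point • is a surjective bounded morphism (forth: every edge maps to (•,•); back: every world has a successor). So any modal formula valid on the 3-cycle is also valid on the reflexive point, which is not irreflexive.
Hence irreflexivity is not modally definable.

Not modally definable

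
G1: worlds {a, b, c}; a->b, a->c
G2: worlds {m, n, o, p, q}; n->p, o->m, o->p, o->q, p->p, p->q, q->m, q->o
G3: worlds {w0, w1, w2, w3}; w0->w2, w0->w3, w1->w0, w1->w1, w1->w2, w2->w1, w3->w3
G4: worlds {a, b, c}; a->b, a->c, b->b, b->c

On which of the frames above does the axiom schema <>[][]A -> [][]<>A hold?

This is the axiom for a generalized confluence (Geach) condition; its first-order frame correspondent is forall x forall y forall z ((xRy & x R^2 z) -> exists w (y R^2 w & zRw)).
G1: holds.
G2: fails — oRm, oR²m but no w with mR²w and mRw.
G3: fails — w0Rw2, w0R²w3 but no w with w2R²w and w3Rw.
G4: fails — aRb, aR²c but no w with bR²w and cRw.
Valid on: G1.

G1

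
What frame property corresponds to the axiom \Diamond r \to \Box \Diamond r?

the Euclidean property

Suppose ◇r→□◇r is valid. Take Rxy, Rxz and set V(r)={y}. Then ◇r at x, so □◇r at x, so ◇r at z, so some w with Rzw has r; w=y, i.e. Rzy. By symmetry of the argument, Ryz.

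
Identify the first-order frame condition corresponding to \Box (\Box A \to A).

shift-reflexivity

Suppose □(□A→A) is valid. Take Rxy and set V(A)={w : Ryw}. Then at y, □A holds; since □(□A→A) at x, □A→A at y, so A at y, i.e. Ryy.
Conversely, on a frame with shift-reflexivity the schema holds at every world under every valuation.
Frame condition: \forall x \forall y (Rxy \to Ryy).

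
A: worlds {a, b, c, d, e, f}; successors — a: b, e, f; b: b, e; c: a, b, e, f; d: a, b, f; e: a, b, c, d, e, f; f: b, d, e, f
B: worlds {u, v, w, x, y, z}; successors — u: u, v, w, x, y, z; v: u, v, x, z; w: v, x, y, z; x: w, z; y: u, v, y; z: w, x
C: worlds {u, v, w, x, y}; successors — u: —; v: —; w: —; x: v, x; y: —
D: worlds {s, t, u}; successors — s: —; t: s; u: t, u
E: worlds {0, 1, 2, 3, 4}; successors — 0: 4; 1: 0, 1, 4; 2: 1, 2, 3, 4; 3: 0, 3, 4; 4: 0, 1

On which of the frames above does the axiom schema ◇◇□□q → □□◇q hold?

Frame correspondent (Sahlqvist): ∀x ∀y ∀z ((xR²y ∧ xR²z) → ∃w (yR²w ∧ zRw)) — i.e. a generalized confluence (Geach) condition.
A: holds.
B: holds.
C: fails — xR²v, xR²v but no t with vR²t and vRt.
D: fails — uR²s, uR²s but no w with sR²w and sRw.
E: fails — 0R²0, 0R²0 but no w with 0R²w and 0Rw.

A, B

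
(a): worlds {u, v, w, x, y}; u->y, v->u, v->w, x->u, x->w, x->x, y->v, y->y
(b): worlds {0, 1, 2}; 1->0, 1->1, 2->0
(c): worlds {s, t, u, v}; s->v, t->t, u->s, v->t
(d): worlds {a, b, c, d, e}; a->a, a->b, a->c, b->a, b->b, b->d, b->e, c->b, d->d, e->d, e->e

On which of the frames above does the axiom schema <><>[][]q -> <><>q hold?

The schema corresponds to a generalized confluence (Geach) condition: forall x forall y (x R^2 y -> exists w (y R^2 w & x R^2 w)).
(a): fails — xR²w but no t with wR²t and xR²t.
(b): fails — 1R²0 but no w with 0R²w and 1R²w.
(c): fails — uR²v but no w with vR²w and uR²w.
(d): ✓.

(d)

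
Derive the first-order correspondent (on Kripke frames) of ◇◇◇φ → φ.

∀x ∀y (xR³y → ∃w (y = w ∧ x = w))

This is a Sahlqvist (Geach-type) schema ◇^3□^0φ → □^0◇^0φ.
Minimal-valuation argument: fix x; take any y with xR^3y and any z with xR^0z. Set V(φ) to the set of worlds R-reachable from y in exactly 0 steps. Then □^0φ holds at y, so the antecedent holds at x; validity forces ◇^0φ at z, giving a w with zR^0w and yR^0w.
First-order correspondent: ∀x ∀y (xR³y → ∃w (y = w ∧ x = w)).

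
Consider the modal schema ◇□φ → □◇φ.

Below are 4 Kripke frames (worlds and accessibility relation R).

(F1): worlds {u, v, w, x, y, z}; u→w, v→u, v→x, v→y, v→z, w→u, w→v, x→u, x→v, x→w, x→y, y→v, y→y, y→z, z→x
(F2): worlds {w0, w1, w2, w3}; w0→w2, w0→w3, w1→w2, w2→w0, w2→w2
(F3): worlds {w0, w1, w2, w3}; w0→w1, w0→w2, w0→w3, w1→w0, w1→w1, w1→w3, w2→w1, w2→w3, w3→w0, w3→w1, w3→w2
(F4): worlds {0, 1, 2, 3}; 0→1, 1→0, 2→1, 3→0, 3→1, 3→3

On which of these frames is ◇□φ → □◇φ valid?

Frame correspondent (Sahlqvist): ∀x ∀y ∀z (Rxy ∧ Rxz → ∃w (Ryw ∧ Rzw)) — i.e. convergence.
(F1): fails — Rvz and Rvu but z and u have no common successor.
(F2): fails — Rw0w2 and Rw0w3 but w2 and w3 have no common successor.
(F3): satisfies the condition.
(F4): fails — R31 and R30 but 1 and 0 have no common successor.
Valid on: (F3).

(F3)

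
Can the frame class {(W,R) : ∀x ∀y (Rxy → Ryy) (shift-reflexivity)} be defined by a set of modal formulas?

Yes: it is shift-reflexivity, defined by the T□ schema □(□r → r).

Yes — defined by □(□r → r)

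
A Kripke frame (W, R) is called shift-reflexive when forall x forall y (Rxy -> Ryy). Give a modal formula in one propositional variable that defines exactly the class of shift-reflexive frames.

A defining formula is □(□s → s) (the T□ axiom).
Suppose □(□s→s) is valid. Take Rxy and set V(s)={w : Ryw}. Then at y, □s holds; since □(□s→s) at x, □s→s at y, so s at y, i.e. Ryy.

□(□s → s)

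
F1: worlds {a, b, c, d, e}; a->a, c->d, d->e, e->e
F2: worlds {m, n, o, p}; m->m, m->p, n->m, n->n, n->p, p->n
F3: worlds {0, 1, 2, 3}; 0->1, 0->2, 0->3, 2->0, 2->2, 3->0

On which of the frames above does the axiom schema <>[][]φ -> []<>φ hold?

The schema corresponds to a generalized confluence (Geach) condition: forall x forall y forall z ((xRy & xRz) -> exists w (y R^2 w & zRw)).
F1: ✓.
F2: ✓.
F3: fails — 0R1, 0R1 but no w with 1R²w and 1Rw.

F1, F2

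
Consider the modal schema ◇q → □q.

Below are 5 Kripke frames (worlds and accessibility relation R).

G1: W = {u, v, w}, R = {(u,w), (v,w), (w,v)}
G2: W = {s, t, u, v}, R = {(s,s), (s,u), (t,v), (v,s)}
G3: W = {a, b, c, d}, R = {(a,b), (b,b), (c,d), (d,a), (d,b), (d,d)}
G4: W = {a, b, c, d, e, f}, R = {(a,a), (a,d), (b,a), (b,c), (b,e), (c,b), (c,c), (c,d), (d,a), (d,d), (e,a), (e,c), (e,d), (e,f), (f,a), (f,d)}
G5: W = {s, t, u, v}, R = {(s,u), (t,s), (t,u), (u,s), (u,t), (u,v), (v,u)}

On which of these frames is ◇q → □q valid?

G1

Frame correspondent (Sahlqvist): ∀x ∀y ∀z (Rxy ∧ Rxz → y = z) — i.e. partial functionality.
G1: holds.
G2: fails — s sees both s and u.
G3: fails — d sees both a and b.
G4: fails — a sees both a and d.
G5: fails — t sees both s and u.
Valid on: G1.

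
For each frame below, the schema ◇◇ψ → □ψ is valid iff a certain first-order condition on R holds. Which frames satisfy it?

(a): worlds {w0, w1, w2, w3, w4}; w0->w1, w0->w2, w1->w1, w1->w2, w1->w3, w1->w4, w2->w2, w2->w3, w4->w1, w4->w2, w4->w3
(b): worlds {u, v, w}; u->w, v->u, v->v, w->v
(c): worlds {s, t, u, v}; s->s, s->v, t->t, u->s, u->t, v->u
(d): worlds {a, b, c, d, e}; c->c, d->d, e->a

This is the axiom for a generalized confluence (Geach) condition; its first-order frame correspondent is ∀x ∀y ∀z ((xR²y ∧ xRz) → ∃w (y = w ∧ z = w)).
(a): fails — w0R²w1, w0Rw2 but w1 ≠ w2.
(b): fails — uR²v, uRw but v ≠ w.
(c): fails — sR²s, sRv but s ≠ v.
(d): condition met.

(d)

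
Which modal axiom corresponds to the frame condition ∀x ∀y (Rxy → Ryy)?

This is shift-reflexivity; the standard corresponding axiom is T□: □(□r → r).

□(□r → r)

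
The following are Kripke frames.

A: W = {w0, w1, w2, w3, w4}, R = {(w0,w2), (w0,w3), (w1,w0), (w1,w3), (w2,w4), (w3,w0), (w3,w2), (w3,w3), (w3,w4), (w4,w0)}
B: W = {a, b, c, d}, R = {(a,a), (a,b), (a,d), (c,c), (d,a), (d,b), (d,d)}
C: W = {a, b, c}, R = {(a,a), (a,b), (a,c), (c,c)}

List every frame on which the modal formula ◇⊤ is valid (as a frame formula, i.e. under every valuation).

This is the axiom for seriality; its first-order frame correspondent is ∀x ∃y Rxy.
A: satisfies the condition.
B: fails — world b has no successor.
C: fails — world b has no successor.
Valid on: A.

A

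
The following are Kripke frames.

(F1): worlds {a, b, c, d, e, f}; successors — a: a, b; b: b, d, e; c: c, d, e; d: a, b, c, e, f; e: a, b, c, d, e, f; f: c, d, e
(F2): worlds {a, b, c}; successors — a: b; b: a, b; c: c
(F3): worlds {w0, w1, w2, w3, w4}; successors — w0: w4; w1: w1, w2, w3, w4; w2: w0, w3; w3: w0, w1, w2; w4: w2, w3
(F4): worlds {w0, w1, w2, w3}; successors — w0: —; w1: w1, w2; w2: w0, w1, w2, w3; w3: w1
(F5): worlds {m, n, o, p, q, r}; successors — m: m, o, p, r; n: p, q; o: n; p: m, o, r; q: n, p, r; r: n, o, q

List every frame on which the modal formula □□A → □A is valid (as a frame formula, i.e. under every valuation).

(F1), (F2), (F4)

The schema corresponds to density: ∀x ∀y (Rxy → ∃z (Rxz ∧ Rzy)).
(F1): satisfies the condition.
(F2): satisfies the condition.
(F3): fails — Rw0w4 but no z with Rw0z and Rzw4.
(F4): satisfies the condition.
(F5): fails — Ron but no z with Roz and Rzn.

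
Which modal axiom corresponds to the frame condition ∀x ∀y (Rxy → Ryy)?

□(□r → r)

A defining formula is □(□r → r) (the T□ axiom).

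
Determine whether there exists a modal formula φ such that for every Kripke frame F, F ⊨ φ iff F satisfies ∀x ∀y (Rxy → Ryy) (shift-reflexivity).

Yes: it is shift-reflexivity, defined by the T□ schema □(□r → r).
Suppose □(□r→r) is valid. Take Rxy and set V(r)={w : Ryw}. Then at y, □r holds; since □(□r→r) at x, □r→r at y, so r at y, i.e. Ryy.

Yes, by □(□r → r)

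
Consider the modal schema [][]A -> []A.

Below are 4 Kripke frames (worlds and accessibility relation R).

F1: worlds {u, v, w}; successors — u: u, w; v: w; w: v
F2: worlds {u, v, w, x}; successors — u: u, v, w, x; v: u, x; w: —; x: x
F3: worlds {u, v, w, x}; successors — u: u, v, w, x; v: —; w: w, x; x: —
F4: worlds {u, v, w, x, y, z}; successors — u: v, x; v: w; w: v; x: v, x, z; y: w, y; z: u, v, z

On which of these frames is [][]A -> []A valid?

The schema corresponds to density: forall x forall y (Rxy -> exists z (Rxz & Rzy)).
F1: fails — Rvw but no z with Rvz and Rzw.
F2: condition met.
F3: condition met.
F4: fails — Rvw but no t with Rvt and Rtw.

F2, F3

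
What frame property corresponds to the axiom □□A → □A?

Suppose □□A→□A is valid. Take Rxy and set V(A)={w : xR²w}. Then □□A at x, so □A at x, so A at y, i.e. ∃z(Rxz∧Rzy).

Density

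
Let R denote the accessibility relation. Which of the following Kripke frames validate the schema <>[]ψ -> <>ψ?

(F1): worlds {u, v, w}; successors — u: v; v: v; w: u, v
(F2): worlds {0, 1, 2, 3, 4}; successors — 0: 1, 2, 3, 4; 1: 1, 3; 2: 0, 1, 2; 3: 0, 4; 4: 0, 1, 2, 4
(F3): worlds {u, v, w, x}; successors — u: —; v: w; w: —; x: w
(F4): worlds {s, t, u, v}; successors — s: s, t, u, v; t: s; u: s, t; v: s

(F1), (F4)

This is the axiom for a generalized confluence (Geach) condition; its first-order frame correspondent is forall x forall y (xRy -> exists w (yRw & xRw)).
(F1): satisfies the condition.
(F2): fails — 1R3 but no w with 3Rw and 1Rw.
(F3): fails — vRw but no t with wRt and vRt.
(F4): satisfies the condition.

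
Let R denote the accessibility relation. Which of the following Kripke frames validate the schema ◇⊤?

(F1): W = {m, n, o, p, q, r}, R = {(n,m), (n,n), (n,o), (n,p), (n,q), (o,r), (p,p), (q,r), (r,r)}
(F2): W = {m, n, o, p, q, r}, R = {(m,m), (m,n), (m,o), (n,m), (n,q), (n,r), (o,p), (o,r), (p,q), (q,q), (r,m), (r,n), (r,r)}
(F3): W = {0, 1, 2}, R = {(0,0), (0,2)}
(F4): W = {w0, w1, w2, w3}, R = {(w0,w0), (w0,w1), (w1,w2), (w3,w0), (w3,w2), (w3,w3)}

Frame correspondent (Sahlqvist): ∀x ∃y Rxy — i.e. seriality.
(F1): fails — world m has no successor.
(F2): condition met.
(F3): fails — world 1 has no successor.
(F4): fails — world w2 has no successor.

(F2)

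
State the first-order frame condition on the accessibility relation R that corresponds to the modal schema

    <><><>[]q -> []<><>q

forall x forall y forall z ((x R^3 y & xRz) -> exists w (yRw & z R^2 w))

This is a Sahlqvist (Geach-type) schema ◇^3□^1q → □^1◇^2q.
Minimal-valuation argument: fix x; take any y with xR^3y and any z with xR^1z. Set V(q) to the set of worlds R-reachable from y in exactly 1 step. Then □^1q holds at y, so the antecedent holds at x; validity forces ◇^2q at z, giving a w with zR^2w and yR^1w.
First-order correspondent: forall x forall y forall z ((x R^3 y & xRz) -> exists w (yRw & z R^2 w)).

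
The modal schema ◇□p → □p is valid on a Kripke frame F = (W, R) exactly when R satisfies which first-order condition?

the Euclidean property: ∀x ∀y ∀z (Rxy ∧ Rxz → Ryz)

Equivalently (dual form): ◇p → □◇p.
Suppose ◇p→□◇p is valid. Take Rxy, Rxz and set V(p)={y}. Then ◇p at x, so □◇p at x, so ◇p at z, so some w with Rzw has p; w=y, i.e. Rzy. By symmetry of the argument, Ryz.
The converse is a direct semantic check.
Frame condition: ∀x ∀y ∀z (Rxy ∧ Rxz → Ryz).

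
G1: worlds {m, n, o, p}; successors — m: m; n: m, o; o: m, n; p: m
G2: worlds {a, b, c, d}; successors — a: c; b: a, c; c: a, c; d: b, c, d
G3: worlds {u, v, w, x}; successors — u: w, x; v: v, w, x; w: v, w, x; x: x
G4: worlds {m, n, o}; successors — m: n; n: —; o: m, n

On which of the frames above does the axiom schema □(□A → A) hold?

G3

Frame correspondent (Sahlqvist): ∀x ∀y (Rxy → Ryy) — i.e. shift-reflexivity.
G1: fails — Ron but not Rnn.
G2: fails — Rba but not Raa.
G3: condition met.
G4: fails — Rom but not Rmm.
Valid on: G3.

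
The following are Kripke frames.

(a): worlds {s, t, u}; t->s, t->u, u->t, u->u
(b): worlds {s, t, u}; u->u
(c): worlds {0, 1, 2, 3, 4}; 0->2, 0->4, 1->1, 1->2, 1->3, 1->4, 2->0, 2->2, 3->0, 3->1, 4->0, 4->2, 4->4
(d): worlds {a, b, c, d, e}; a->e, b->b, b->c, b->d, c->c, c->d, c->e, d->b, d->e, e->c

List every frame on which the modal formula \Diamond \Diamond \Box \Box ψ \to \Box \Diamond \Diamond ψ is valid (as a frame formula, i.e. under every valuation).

(b), (c), (d)

This is the axiom for a generalized confluence (Geach) condition; its first-order frame correspondent is \forall x \forall y \forall z ((x R^2 y \wedge xRz) \to \exists w (y R^2 w \wedge z R^2 w)).
(a): fails — tR²t, tRs but no w with tR²w and sR²w.
(b): condition met.
(c): condition met.
(d): condition met.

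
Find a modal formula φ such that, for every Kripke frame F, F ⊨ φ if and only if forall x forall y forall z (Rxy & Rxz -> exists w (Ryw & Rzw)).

This is convergence; the standard corresponding axiom is .2: ◇□p → □◇p.
Suppose ◇□p→□◇p is valid. Take Rxy, Rxz and set V(p)={w : Ryw}. Then □p at y so ◇□p at x, so □◇p at x, so ◇p at z, giving w with Rzw and Ryw.

◇□p → □◇p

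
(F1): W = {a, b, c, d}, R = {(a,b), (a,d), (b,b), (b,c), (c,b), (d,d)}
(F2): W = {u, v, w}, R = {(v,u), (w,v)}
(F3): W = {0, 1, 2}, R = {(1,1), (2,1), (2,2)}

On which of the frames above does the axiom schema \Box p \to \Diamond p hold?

(F1)

This is the axiom for seriality; its first-order frame correspondent is \forall x \exists y Rxy.
(F1): satisfies the condition.
(F2): fails — world u has no successor.
(F3): fails — world 0 has no successor.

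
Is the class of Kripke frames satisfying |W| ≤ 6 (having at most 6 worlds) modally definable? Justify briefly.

If a class were modally definable it would be closed under disjoint unions (Goldblatt–Thomason).
Any modal formula valid on each of 7 disjoint one-world frames is valid on their disjoint union (validity is preserved under disjoint unions). Each one-world frame has |W|=1≤6, but the union has |W|=7.
So the class is not modally definable.

Not definable by any modal formula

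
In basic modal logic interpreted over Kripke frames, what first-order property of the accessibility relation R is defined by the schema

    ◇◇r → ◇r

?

transitivity: ∀x ∀y ∀z (Rxy ∧ Ryz → Rxz)

Equivalently (dual form): □r → □□r.
Suppose □r→□□r is valid. Take Rxy, Ryz and set V(r)={w : Rxw}. Then □r at x, so □□r at x, so □r at y, so r at z, i.e. Rxz.
Conversely, on a frame with transitivity the schema holds at every world under every valuation.
So the correspondent is transitivity.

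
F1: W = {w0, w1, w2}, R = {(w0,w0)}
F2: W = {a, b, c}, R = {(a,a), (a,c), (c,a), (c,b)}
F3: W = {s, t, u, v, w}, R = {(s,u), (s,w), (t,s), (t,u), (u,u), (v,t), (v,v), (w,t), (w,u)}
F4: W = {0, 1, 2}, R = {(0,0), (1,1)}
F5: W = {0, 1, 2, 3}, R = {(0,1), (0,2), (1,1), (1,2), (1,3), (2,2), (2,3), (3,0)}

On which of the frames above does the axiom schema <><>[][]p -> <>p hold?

F1, F4, F5

The schema corresponds to a generalized confluence (Geach) condition: forall x forall y (x R^2 y -> exists w (y R^2 w & xRw)).
F1: satisfies the condition.
F2: fails — aR²b but no w with bR²w and aRw.
F3: fails — vR²t but no w* with tR²w* and vRw*.
F4: satisfies the condition.
F5: satisfies the condition.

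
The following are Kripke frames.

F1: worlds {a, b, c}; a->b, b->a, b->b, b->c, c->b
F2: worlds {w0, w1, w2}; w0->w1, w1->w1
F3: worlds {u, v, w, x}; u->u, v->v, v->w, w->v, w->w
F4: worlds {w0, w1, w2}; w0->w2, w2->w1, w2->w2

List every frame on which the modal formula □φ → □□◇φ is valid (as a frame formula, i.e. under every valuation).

F1, F2, F3

The schema corresponds to a generalized confluence (Geach) condition: ∀x ∀z (xR²z → ∃w (xRw ∧ zRw)).
F1: ✓.
F2: ✓.
F3: ✓.
F4: fails — w0R²w1 but no w with w0Rw and w1Rw.
Valid on: F1, F2, F3.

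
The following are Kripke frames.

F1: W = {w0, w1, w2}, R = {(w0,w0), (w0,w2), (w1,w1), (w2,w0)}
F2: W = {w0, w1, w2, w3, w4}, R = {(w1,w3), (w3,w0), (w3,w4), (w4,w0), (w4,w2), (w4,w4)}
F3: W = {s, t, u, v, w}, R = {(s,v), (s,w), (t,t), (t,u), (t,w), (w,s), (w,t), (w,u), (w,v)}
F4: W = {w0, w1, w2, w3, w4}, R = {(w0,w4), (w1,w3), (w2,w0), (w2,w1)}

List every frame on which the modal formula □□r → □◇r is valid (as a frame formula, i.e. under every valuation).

F1

This is the axiom for a generalized confluence (Geach) condition; its first-order frame correspondent is ∀x ∀z (xRz → ∃w (xR²w ∧ zRw)).
F1: holds.
F2: fails — w3Rw0 but no w with w3R²w and w0Rw.
F3: fails — sRv but no w* with sR²w* and vRw*.
F4: fails — w0Rw4 but no w with w0R²w and w4Rw.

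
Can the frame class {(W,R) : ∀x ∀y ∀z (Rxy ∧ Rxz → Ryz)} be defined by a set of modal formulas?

Definable; ◇p → □◇p defines it

This is a Sahlqvist condition; the 5 axiom ◇p → □◇p defines it.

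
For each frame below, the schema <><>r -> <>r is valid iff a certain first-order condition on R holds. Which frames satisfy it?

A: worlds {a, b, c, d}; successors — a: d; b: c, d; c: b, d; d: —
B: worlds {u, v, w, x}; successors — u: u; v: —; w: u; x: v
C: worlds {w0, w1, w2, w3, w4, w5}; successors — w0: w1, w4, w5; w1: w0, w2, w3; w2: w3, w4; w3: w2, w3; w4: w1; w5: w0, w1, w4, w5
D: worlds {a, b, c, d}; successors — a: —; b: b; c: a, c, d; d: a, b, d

B

This is the axiom for transitivity; its first-order frame correspondent is forall x forall y forall z (Rxy & Ryz -> Rxz).
A: fails — Rbc and Rcb but not Rbb.
B: condition met.
C: fails — Rw1w2 and Rw2w4 but not Rw1w4.
D: fails — Rcd and Rdb but not Rcb.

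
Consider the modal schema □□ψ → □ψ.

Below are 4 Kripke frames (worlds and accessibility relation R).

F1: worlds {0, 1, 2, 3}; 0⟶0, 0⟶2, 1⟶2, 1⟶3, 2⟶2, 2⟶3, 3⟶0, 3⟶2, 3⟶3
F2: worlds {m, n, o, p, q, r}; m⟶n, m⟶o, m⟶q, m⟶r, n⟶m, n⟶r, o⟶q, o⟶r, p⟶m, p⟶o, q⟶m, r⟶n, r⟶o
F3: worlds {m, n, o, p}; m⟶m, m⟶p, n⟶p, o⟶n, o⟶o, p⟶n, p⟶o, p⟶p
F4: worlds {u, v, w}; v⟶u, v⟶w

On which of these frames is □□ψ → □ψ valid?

The schema corresponds to density: ∀x ∀y (Rxy → ∃z (Rxz ∧ Rzy)).
F1: holds.
F2: fails — Rpm but no z with Rpz and Rzm.
F3: holds.
F4: fails — Rvu but no z with Rvz and Rzu.

F1, F3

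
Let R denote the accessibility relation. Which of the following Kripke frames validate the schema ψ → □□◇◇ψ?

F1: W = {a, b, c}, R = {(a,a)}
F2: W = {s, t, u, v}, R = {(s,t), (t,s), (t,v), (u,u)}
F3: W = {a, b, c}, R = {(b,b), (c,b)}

F1

Frame correspondent (Sahlqvist): ∀x ∀z (xR²z → ∃w (x = w ∧ zR²w)) — i.e. a generalized confluence (Geach) condition.
F1: condition met.
F2: fails — sR²v but no w with s=w and vR²w.
F3: fails — cR²b but no w with c=w and bR²w.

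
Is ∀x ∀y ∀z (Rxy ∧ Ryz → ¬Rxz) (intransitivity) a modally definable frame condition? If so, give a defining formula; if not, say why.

No — not modally definable

Modal frame validity is preserved under surjective bounded morphisms.
The 5-cycle (worlds s,t,u,v,w with s→t→u→v→w→s) is intransitive. Mapping every world to a single reflexive point • is a surjective bounded morphism; the reflexive point is not intransitive (R••∧R•• but R••).
So the class is not modally definable.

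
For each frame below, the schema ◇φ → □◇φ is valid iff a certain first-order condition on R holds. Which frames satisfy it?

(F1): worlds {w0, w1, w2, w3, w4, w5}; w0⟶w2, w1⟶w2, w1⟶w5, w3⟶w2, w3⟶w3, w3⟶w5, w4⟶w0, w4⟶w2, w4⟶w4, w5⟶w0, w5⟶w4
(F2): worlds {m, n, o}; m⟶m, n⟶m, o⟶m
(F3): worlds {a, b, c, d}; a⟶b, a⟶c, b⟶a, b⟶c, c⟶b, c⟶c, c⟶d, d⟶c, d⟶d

Frame correspondent (Sahlqvist): ∀x ∀y ∀z (Rxy ∧ Rxz → Ryz) — i.e. the Euclidean property.
(F1): fails — Rw0w2 and Rw0w2 but not Rw2w2.
(F2): holds.
(F3): fails — Rab and Rab but not Rbb.
Valid on: (F2).

(F2)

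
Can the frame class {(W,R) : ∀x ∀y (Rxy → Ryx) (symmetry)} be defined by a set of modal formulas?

Yes: it is symmetry, defined by the B schema r → □◇r.
Suppose r→□◇r is valid. Take Rxy and set V(r)={x}. Then r at x, so □◇r at x, so ◇r at y, so some z with Ryz has r; z=x, i.e. Ryx.

Definable; r → □◇r defines it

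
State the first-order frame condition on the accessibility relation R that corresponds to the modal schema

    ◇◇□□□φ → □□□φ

∀x ∀y ∀z ((xR²y ∧ xR³z) → ∃w (yR³w ∧ z = w))

This is a Sahlqvist (Geach-type) schema ◇^2□^3φ → □^3◇^0φ.
Minimal-valuation argument: fix x; take any y with xR^2y and any z with xR^3z. Set V(φ) to the set of worlds R-reachable from y in exactly 3 steps. Then □^3φ holds at y, so the antecedent holds at x; validity forces ◇^0φ at z, giving a w with zR^0w and yR^3w.
First-order correspondent: ∀x ∀y ∀z ((xR²y ∧ xR³z) → ∃w (yR³w ∧ z = w)).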